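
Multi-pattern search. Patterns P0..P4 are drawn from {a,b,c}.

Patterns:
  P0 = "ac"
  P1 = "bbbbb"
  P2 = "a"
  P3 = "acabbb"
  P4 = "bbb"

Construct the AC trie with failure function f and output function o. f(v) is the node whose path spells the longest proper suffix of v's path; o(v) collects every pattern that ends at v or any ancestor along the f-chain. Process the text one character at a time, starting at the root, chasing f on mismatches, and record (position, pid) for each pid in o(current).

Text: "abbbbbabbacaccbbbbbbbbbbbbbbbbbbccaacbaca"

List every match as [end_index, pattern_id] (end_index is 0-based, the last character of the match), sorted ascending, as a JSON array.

Build:
Trie (insert patterns):
  0='ε' goto a→1 b→3
  1='a' goto c→2  ←P2
  2='ac' goto a→8  ←P0
  3='b' goto b→4
  4='bb' goto b→5
  5='bbb' goto b→6  ←P4
  6='bbbb' goto b→7
  7='bbbbb' goto ·  ←P1
  8='aca' goto b→9
  9='acab' goto b→10
  10='acabb' goto b→11
  11='acabbb' goto ·  ←P3

BFS fail/out derivation:
  n1('a'): parent n0 fail=0; on 'a' 0 → fail=0;  out {2}∪∅={2}
  n3('b'): parent n0 fail=0; on 'b' 0 → fail=0;  out ∅∪∅=∅
  n2('ac'): parent n1 fail=0; on 'c' 0 → fail=0;  out {0}∪∅={0}
  n4('bb'): parent n3 fail=0; on 'b' 0 → fail=3;  out ∅∪∅=∅
  n5('bbb'): parent n4 fail=3; on 'b' 3 → fail=4;  out {4}∪∅={4}
  n8('aca'): parent n2 fail=0; on 'a' 0 → fail=1;  out ∅∪{2}={2}
  n6('bbbb'): parent n5 fail=4; on 'b' 4 → fail=5;  out ∅∪{4}={4}
  n9('acab'): parent n8 fail=1; on 'b' 1→0 → fail=3;  out ∅∪∅=∅
  n7('bbbbb'): parent n6 fail=5; on 'b' 5 → fail=6;  out {1}∪{4}={1,4}
  n10('acabb'): parent n9 fail=3; on 'b' 3 → fail=4;  out ∅∪∅=∅
  n11('acabbb'): parent n10 fail=4; on 'b' 4 → fail=5;  out {3}∪{4}={3,4}

Run:
i=0 'a': node 0→1  → match P2@[0:0]
i=1 'b': node 1→3 (via fail)
i=2 'b': node 3→4
i=3 'b': node 4→5  → match P4@[1:3]
i=4 'b': node 5→6  → match P4@[2:4]
i=5 'b': node 6→7  → match P1@[1:5],P4@[3:5]
i=6 'a': node 7→1 (via fail)  → match P2@[6:6]
i=7 'b': node 1→3 (via fail)
i=8 'b': node 3→4
i=9 'a': node 4→1 (via fail)  → match P2@[9:9]
i=10 'c': node 1→2  → match P0@[9:10]
i=11 'a': node 2→8  → match P2@[11:11]
i=12 'c': node 8→2 (via fail)  → match P0@[11:12]
i=13 'c': node 2→0 (via fail)
i=14 'b': node 0→3
i=15 'b': node 3→4
i=16 'b': node 4→5  → match P4@[14:16]
i=17 'b': node 5→6  → match P4@[15:17]
i=18 'b': node 6→7  → match P1@[14:18],P4@[16:18]
i=19 'b': node 7→7 (via fail)  → match P1@[15:19],P4@[17:19]
i=20 'b': node 7→7 (via fail)  → match P1@[16:20],P4@[18:20]
i=21 'b': node 7→7 (via fail)  → match P1@[17:21],P4@[19:21]
i=22 'b': node 7→7 (via fail)  → match P1@[18:22],P4@[20:22]
i=23 'b': node 7→7 (via fail)  → match P1@[19:23],P4@[21:23]
i=24 'b': node 7→7 (via fail)  → match P1@[20:24],P4@[22:24]
i=25 'b': node 7→7 (via fail)  → match P1@[21:25],P4@[23:25]
i=26 'b': node 7→7 (via fail)  → match P1@[22:26],P4@[24:26]
i=27 'b': node 7→7 (via fail)  → match P1@[23:27],P4@[25:27]
i=28 'b': node 7→7 (via fail)  → match P1@[24:28],P4@[26:28]
i=29 'b': node 7→7 (via fail)  → match P1@[25:29],P4@[27:29]
i=30 'b': node 7→7 (via fail)  → match P1@[26:30],P4@[28:30]
i=31 'b': node 7→7 (via fail)  → match P1@[27:31],P4@[29:31]
i=32 'c': node 7→0 (via fail)
i=33 'c': node 0→0
i=34 'a': node 0→1  → match P2@[34:34]
i=35 'a': node 1→1 (via fail)  → match P2@[35:35]
i=36 'c': node 1→2  → match P0@[35:36]
i=37 'b': node 2→3 (via fail)
i=38 'a': node 3→1 (via fail)  → match P2@[38:38]
i=39 'c': node 1→2  → match P0@[38:39]
i=40 'a': node 2→8  → match P2@[40:40]

Result: [[0,2],[3,4],[4,4],[5,1],[5,4],[6,2],[9,2],[10,0],[11,2],[12,0],[16,4],[17,4],[18,1],[18,4],[19,1],[19,4],[20,1],[20,4],[21,1],[21,4],[22,1],[22,4],[23,1],[23,4],[24,1],[24,4],[25,1],[25,4],[26,1],[26,4],[27,1],[27,4],[28,1],[28,4],[29,1],[29,4],[30,1],[30,4],[31,1],[31,4],[34,2],[35,2],[36,0],[38,2],[39,0],[40,2]]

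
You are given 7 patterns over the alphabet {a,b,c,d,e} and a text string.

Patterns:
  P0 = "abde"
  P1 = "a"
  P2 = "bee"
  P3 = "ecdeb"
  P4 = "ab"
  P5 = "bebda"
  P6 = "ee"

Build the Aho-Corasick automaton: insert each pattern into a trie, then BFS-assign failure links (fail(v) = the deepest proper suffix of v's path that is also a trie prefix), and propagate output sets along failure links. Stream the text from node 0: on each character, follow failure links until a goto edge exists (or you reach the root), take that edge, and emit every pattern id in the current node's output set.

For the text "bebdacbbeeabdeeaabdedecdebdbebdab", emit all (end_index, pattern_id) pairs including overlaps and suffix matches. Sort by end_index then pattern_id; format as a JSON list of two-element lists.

Construct AC machine:
Trie nodes:
  n0 'ε': a→1 b→5 e→8
  n1 'a': b→2  ←P1
  n2 'ab': d→3  ←P4
  n3 'abd': e→4
  n4 'abde': ·  ←P0
  n5 'b': e→6
  n6 'be': b→13 e→7
  n7 'bee': ·  ←P2
  n8 'e': c→9 e→16
  n9 'ec': d→10
  n10 'ecd': e→11
  n11 'ecde': b→12
  n12 'ecdeb': ·  ←P3
  n13 'beb': d→14
  n14 'bebd': a→15
  n15 'bebda': ·  ←P5
  n16 'ee': ·  ←P6

Failure links (BFS by depth):
  fail(1) 'a': from fail(0)=0 chase 'a': 0 ⇒ 0;  out={1}∪out(0)={1}
  fail(5) 'b': from fail(0)=0 chase 'b': 0 ⇒ 0;  out=∅∪out(0)=∅
  fail(8) 'e': from fail(0)=0 chase 'e': 0 ⇒ 0;  out=∅∪out(0)=∅
  fail(2) 'ab': from fail(1)=0 chase 'b': 0 ⇒ 5;  out={4}∪out(5)={4}
  fail(6) 'be': from fail(5)=0 chase 'e': 0 ⇒ 8;  out=∅∪out(8)=∅
  fail(9) 'ec': from fail(8)=0 chase 'c': 0 ⇒ 0;  out=∅∪out(0)=∅
  fail(16) 'ee': from fail(8)=0 chase 'e': 0 ⇒ 8;  out={6}∪out(8)={6}
  fail(3) 'abd': from fail(2)=5 chase 'd': 5→0 ⇒ 0;  out=∅∪out(0)=∅
  fail(7) 'bee': from fail(6)=8 chase 'e': 8 ⇒ 16;  out={2}∪out(16)={2,6}
  fail(10) 'ecd': from fail(9)=0 chase 'd': 0 ⇒ 0;  out=∅∪out(0)=∅
  fail(13) 'beb': from fail(6)=8 chase 'b': 8→0 ⇒ 5;  out=∅∪out(5)=∅
  fail(4) 'abde': from fail(3)=0 chase 'e': 0 ⇒ 8;  out={0}∪out(8)={0}
  fail(11) 'ecde': from fail(10)=0 chase 'e': 0 ⇒ 8;  out=∅∪out(8)=∅
  fail(14) 'bebd': from fail(13)=5 chase 'd': 5→0 ⇒ 0;  out=∅∪out(0)=∅
  fail(12) 'ecdeb': from fail(11)=8 chase 'b': 8→0 ⇒ 5;  out={3}∪out(5)={3}
  fail(15) 'bebda': from fail(14)=0 chase 'a': 0 ⇒ 1;  out={5}∪out(1)={1,5}

Scan:
[0] read 'b'  n0⇒n5
[1] read 'e'  n5⇒n6
[2] read 'b'  n6⇒n13
[3] read 'd'  n13⇒n14
[4] read 'a'  n14⇒n15  → match P1@[4:4],P5@[0:4]
[5] read 'c'  n15⇒n0 ·f
[6] read 'b'  n0⇒n5
[7] read 'b'  n5⇒n5 ·f
[8] read 'e'  n5⇒n6
[9] read 'e'  n6⇒n7  → match P2@[7:9],P6@[8:9]
[10] read 'a'  n7⇒n1 ·f  → match P1@[10:10]
[11] read 'b'  n1⇒n2  → match P4@[10:11]
[12] read 'd'  n2⇒n3
[13] read 'e'  n3⇒n4  → match P0@[10:13]
[14] read 'e'  n4⇒n16 ·f  → match P6@[13:14]
[15] read 'a'  n16⇒n1 ·f  → match P1@[15:15]
[16] read 'a'  n1⇒n1 ·f  → match P1@[16:16]
[17] read 'b'  n1⇒n2  → match P4@[16:17]
[18] read 'd'  n2⇒n3
[19] read 'e'  n3⇒n4  → match P0@[16:19]
[20] read 'd'  n4⇒n0 ·f
[21] read 'e'  n0⇒n8
[22] read 'c'  n8⇒n9
[23] read 'd'  n9⇒n10
[24] read 'e'  n10⇒n11
[25] read 'b'  n11⇒n12  → match P3@[21:25]
[26] read 'd'  n12⇒n0 ·f
[27] read 'b'  n0⇒n5
[28] read 'e'  n5⇒n6
[29] read 'b'  n6⇒n13
[30] read 'd'  n13⇒n14
[31] read 'a'  n14⇒n15  → match P1@[31:31],P5@[27:31]
[32] read 'b'  n15⇒n2 ·f  → match P4@[31:32]

Result: [[4,1],[4,5],[9,2],[9,6],[10,1],[11,4],[13,0],[14,6],[15,1],[16,1],[17,4],[19,0],[25,3],[31,1],[31,5],[32,4]]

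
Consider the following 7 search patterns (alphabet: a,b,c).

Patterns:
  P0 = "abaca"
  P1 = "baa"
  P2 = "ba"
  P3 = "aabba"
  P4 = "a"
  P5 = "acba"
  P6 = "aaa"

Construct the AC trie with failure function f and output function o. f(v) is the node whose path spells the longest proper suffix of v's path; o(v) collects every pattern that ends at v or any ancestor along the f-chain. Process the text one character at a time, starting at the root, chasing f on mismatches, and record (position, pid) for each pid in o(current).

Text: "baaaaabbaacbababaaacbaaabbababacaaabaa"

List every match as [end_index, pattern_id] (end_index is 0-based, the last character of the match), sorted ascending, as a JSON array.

Construct AC machine:
Trie nodes:
  0='ε' goto a→1 b→6
  1='a' goto a→9 b→2 c→13  [P4 ends]
  2='ab' goto a→3
  3='aba' goto c→4
  4='abac' goto a→5
  5='abaca' goto ·  [P0 ends]
  6='b' goto a→7
  7='ba' goto a→8  [P2 ends]
  8='baa' goto ·  [P1 ends]
  9='aa' goto a→16 b→10
  10='aab' goto b→11
  11='aabb' goto a→12
  12='aabba' goto ·  [P3 ends]
  13='ac' goto b→14
  14='acb' goto a→15
  15='acba' goto ·  [P5 ends]
  16='aaa' goto ·  [P6 ends]

Failure links (BFS by depth):
  n1('a'): parent n0 fail=0; on 'a' 0 → fail=0;  out {4}∪∅={4}
  n6('b'): parent n0 fail=0; on 'b' 0 → fail=0;  out ∅∪∅=∅
  n2('ab'): parent n1 fail=0; on 'b' 0 → fail=6;  out ∅∪∅=∅
  n7('ba'): parent n6 fail=0; on 'a' 0 → fail=1;  out {2}∪{4}={2,4}
  n9('aa'): parent n1 fail=0; on 'a' 0 → fail=1;  out ∅∪{4}={4}
  n13('ac'): parent n1 fail=0; on 'c' 0 → fail=0;  out ∅∪∅=∅
  n3('aba'): parent n2 fail=6; on 'a' 6 → fail=7;  out ∅∪{2,4}={2,4}
  n8('baa'): parent n7 fail=1; on 'a' 1 → fail=9;  out {1}∪{4}={1,4}
  n10('aab'): parent n9 fail=1; on 'b' 1 → fail=2;  out ∅∪∅=∅
  n14('acb'): parent n13 fail=0; on 'b' 0 → fail=6;  out ∅∪∅=∅
  n16('aaa'): parent n9 fail=1; on 'a' 1 → fail=9;  out {6}∪{4}={4,6}
  n4('abac'): parent n3 fail=7; on 'c' 7→1 → fail=13;  out ∅∪∅=∅
  n11('aabb'): parent n10 fail=2; on 'b' 2→6→0 → fail=6;  out ∅∪∅=∅
  n15('acba'): parent n14 fail=6; on 'a' 6 → fail=7;  out {5}∪{2,4}={2,4,5}
  n5('abaca'): parent n4 fail=13; on 'a' 13→0 → fail=1;  out {0}∪{4}={0,4}
  n12('aabba'): parent n11 fail=6; on 'a' 6 → fail=7;  out {3}∪{2,4}={2,3,4}

Text stream:
i=0 'b': node 0→6
i=1 'a': node 6→7  emit P2@[0:1],P4@[1:1]
i=2 'a': node 7→8  emit P1@[0:2],P4@[2:2]
i=3 'a': node 8→16 ·f  emit P4@[3:3],P6@[1:3]
i=4 'a': node 16→16 ·f  emit P4@[4:4],P6@[2:4]
i=5 'a': node 16→16 ·f  emit P4@[5:5],P6@[3:5]
i=6 'b': node 16→10 ·f
i=7 'b': node 10→11
i=8 'a': node 11→12  emit P2@[7:8],P3@[4:8],P4@[8:8]
i=9 'a': node 12→8 ·f  emit P1@[7:9],P4@[9:9]
i=10 'c': node 8→13 ·f
i=11 'b': node 13→14
i=12 'a': node 14→15  emit P2@[11:12],P4@[12:12],P5@[9:12]
i=13 'b': node 15→2 ·f
i=14 'a': node 2→3  emit P2@[13:14],P4@[14:14]
i=15 'b': node 3→2 ·f
i=16 'a': node 2→3  emit P2@[15:16],P4@[16:16]
i=17 'a': node 3→8 ·f  emit P1@[15:17],P4@[17:17]
i=18 'a': node 8→16 ·f  emit P4@[18:18],P6@[16:18]
i=19 'c': node 16→13 ·f
i=20 'b': node 13→14
i=21 'a': node 14→15  emit P2@[20:21],P4@[21:21],P5@[18:21]
i=22 'a': node 15→8 ·f  emit P1@[20:22],P4@[22:22]
i=23 'a': node 8→16 ·f  emit P4@[23:23],P6@[21:23]
i=24 'b': node 16→10 ·f
i=25 'b': node 10→11
i=26 'a': node 11→12  emit P2@[25:26],P3@[22:26],P4@[26:26]
i=27 'b': node 12→2 ·f
i=28 'a': node 2→3  emit P2@[27:28],P4@[28:28]
i=29 'b': node 3→2 ·f
i=30 'a': node 2→3  emit P2@[29:30],P4@[30:30]
i=31 'c': node 3→4
i=32 'a': node 4→5  emit P0@[28:32],P4@[32:32]
i=33 'a': node 5→9 ·f  emit P4@[33:33]
i=34 'a': node 9→16  emit P4@[34:34],P6@[32:34]
i=35 'b': node 16→10 ·f
i=36 'a': node 10→3 ·f  emit P2@[35:36],P4@[36:36]
i=37 'a': node 3→8 ·f  emit P1@[35:37],P4@[37:37]

All matches (sorted): [[1,2],[1,4],[2,1],[2,4],[3,4],[3,6],[4,4],[4,6],[5,4],[5,6],[8,2],[8,3],[8,4],[9,1],[9,4],[12,2],[12,4],[12,5],[14,2],[14,4],[16,2],[16,4],[17,1],[17,4],[18,4],[18,6],[21,2],[21,4],[21,5],[22,1],[22,4],[23,4],[23,6],[26,2],[26,3],[26,4],[28,2],[28,4],[30,2],[30,4],[32,0],[32,4],[33,4],[34,4],[34,6],[36,2],[36,4],[37,1],[37,4]]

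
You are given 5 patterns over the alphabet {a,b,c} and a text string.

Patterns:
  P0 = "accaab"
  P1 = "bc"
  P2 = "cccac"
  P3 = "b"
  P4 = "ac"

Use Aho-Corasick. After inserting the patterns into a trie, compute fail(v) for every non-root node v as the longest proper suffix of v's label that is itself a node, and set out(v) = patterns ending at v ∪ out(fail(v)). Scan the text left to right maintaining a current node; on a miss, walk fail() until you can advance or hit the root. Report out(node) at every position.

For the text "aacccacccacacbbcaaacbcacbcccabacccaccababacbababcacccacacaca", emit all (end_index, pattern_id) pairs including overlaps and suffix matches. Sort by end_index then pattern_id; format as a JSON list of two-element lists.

Construct AC machine:
Trie (insert patterns):
  n0 'ε': a→1 b→7 c→9
  n1 'a': c→2
  n2 'ac': c→3  ←P4
  n3 'acc': a→4
  n4 'acca': a→5
  n5 'accaa': b→6
  n6 'accaab': ·  ←P0
  n7 'b': c→8  ←P3
  n8 'bc': ·  ←P1
  n9 'c': c→10
  n10 'cc': c→11
  n11 'ccc': a→12
  n12 'ccca': c→13
  n13 'cccac': ·  ←P2

Failure links (BFS by depth):
  fail(1) 'a': from fail(0)=0 chase 'a': 0 ⇒ 0;  out=∅∪out(0)=∅
  fail(7) 'b': from fail(0)=0 chase 'b': 0 ⇒ 0;  out={3}∪out(0)={3}
  fail(9) 'c': from fail(0)=0 chase 'c': 0 ⇒ 0;  out=∅∪out(0)=∅
  fail(2) 'ac': from fail(1)=0 chase 'c': 0 ⇒ 9;  out={4}∪out(9)={4}
  fail(8) 'bc': from fail(7)=0 chase 'c': 0 ⇒ 9;  out={1}∪out(9)={1}
  fail(10) 'cc': from fail(9)=0 chase 'c': 0 ⇒ 9;  out=∅∪out(9)=∅
  fail(3) 'acc': from fail(2)=9 chase 'c': 9 ⇒ 10;  out=∅∪out(10)=∅
  fail(11) 'ccc': from fail(10)=9 chase 'c': 9 ⇒ 10;  out=∅∪out(10)=∅
  fail(4) 'acca': from fail(3)=10 chase 'a': 10→9→0 ⇒ 1;  out=∅∪out(1)=∅
  fail(12) 'ccca': from fail(11)=10 chase 'a': 10→9→0 ⇒ 1;  out=∅∪out(1)=∅
  fail(5) 'accaa': from fail(4)=1 chase 'a': 1→0 ⇒ 1;  out=∅∪out(1)=∅
  fail(13) 'cccac': from fail(12)=1 chase 'c': 1 ⇒ 2;  out={2}∪out(2)={2,4}
  fail(6) 'accaab': from fail(5)=1 chase 'b': 1→0 ⇒ 7;  out={0}∪out(7)={0,3}

Scan:
pos 0 'a': at 1
pos 1 'a': at 1 ·f
pos 2 'c': at 2  ** P4@[1:2]
pos 3 'c': at 3
pos 4 'c': at 11 ·f
pos 5 'a': at 12
pos 6 'c': at 13  ** P2@[2:6],P4@[5:6]
pos 7 'c': at 3 ·f
pos 8 'c': at 11 ·f
pos 9 'a': at 12
pos 10 'c': at 13  ** P2@[6:10],P4@[9:10]
pos 11 'a': at 1 ·f
pos 12 'c': at 2  ** P4@[11:12]
pos 13 'b': at 7 ·f  ** P3@[13:13]
pos 14 'b': at 7 ·f  ** P3@[14:14]
pos 15 'c': at 8  ** P1@[14:15]
pos 16 'a': at 1 ·f
pos 17 'a': at 1 ·f
pos 18 'a': at 1 ·f
pos 19 'c': at 2  ** P4@[18:19]
pos 20 'b': at 7 ·f  ** P3@[20:20]
pos 21 'c': at 8  ** P1@[20:21]
pos 22 'a': at 1 ·f
pos 23 'c': at 2  ** P4@[22:23]
pos 24 'b': at 7 ·f  ** P3@[24:24]
pos 25 'c': at 8  ** P1@[24:25]
pos 26 'c': at 10 ·f
pos 27 'c': at 11
pos 28 'a': at 12
pos 29 'b': at 7 ·f  ** P3@[29:29]
pos 30 'a': at 1 ·f
pos 31 'c': at 2  ** P4@[30:31]
pos 32 'c': at 3
pos 33 'c': at 11 ·f
pos 34 'a': at 12
pos 35 'c': at 13  ** P2@[31:35],P4@[34:35]
pos 36 'c': at 3 ·f
pos 37 'a': at 4
pos 38 'b': at 7 ·f  ** P3@[38:38]
pos 39 'a': at 1 ·f
pos 40 'b': at 7 ·f  ** P3@[40:40]
pos 41 'a': at 1 ·f
pos 42 'c': at 2  ** P4@[41:42]
pos 43 'b': at 7 ·f  ** P3@[43:43]
pos 44 'a': at 1 ·f
pos 45 'b': at 7 ·f  ** P3@[45:45]
pos 46 'a': at 1 ·f
pos 47 'b': at 7 ·f  ** P3@[47:47]
pos 48 'c': at 8  ** P1@[47:48]
pos 49 'a': at 1 ·f
pos 50 'c': at 2  ** P4@[49:50]
pos 51 'c': at 3
pos 52 'c': at 11 ·f
pos 53 'a': at 12
pos 54 'c': at 13  ** P2@[50:54],P4@[53:54]
pos 55 'a': at 1 ·f
pos 56 'c': at 2  ** P4@[55:56]
pos 57 'a': at 1 ·f
pos 58 'c': at 2  ** P4@[57:58]
pos 59 'a': at 1 ·f

All matches (sorted): [[2,4],[6,2],[6,4],[10,2],[10,4],[12,4],[13,3],[14,3],[15,1],[19,4],[20,3],[21,1],[23,4],[24,3],[25,1],[29,3],[31,4],[35,2],[35,4],[38,3],[40,3],[42,4],[43,3],[45,3],[47,3],[48,1],[50,4],[54,2],[54,4],[56,4],[58,4]]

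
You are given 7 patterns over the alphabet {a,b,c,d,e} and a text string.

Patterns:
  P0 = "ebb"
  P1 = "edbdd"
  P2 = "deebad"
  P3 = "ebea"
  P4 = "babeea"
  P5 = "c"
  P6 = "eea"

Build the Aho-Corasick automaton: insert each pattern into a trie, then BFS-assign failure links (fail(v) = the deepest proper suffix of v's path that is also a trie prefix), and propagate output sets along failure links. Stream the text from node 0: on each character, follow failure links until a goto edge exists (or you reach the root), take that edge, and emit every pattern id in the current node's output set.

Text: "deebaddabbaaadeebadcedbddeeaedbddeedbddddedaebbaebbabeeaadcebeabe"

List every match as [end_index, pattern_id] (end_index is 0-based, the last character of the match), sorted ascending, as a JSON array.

Build automaton:
Trie (insert patterns):
  n0 'ε': b→16 c→22 d→8 e→1
  n1 'e': b→2 d→4 e→23
  n2 'eb': b→3 e→14
  n3 'ebb': ·  ←P0
  n4 'ed': b→5
  n5 'edb': d→6
  n6 'edbd': d→7
  n7 'edbdd': ·  ←P1
  n8 'd': e→9
  n9 'de': e→10
  n10 'dee': b→11
  n11 'deeb': a→12
  n12 'deeba': d→13
  n13 'deebad': ·  ←P2
  n14 'ebe': a→15
  n15 'ebea': ·  ←P3
  n16 'b': a→17
  n17 'ba': b→18
  n18 'bab': e→19
  n19 'babe': e→20
  n20 'babee': a→21
  n21 'babeea': ·  ←P4
  n22 'c': ·  ←P5
  n23 'ee': a→24
  n24 'eea': ·  ←P6

BFS fail/out derivation:
  n1('e'): parent n0 fail=0; on 'e' 0 → fail=0;  out ∅∪∅=∅
  n8('d'): parent n0 fail=0; on 'd' 0 → fail=0;  out ∅∪∅=∅
  n16('b'): parent n0 fail=0; on 'b' 0 → fail=0;  out ∅∪∅=∅
  n22('c'): parent n0 fail=0; on 'c' 0 → fail=0;  out {5}∪∅={5}
  n2('eb'): parent n1 fail=0; on 'b' 0 → fail=16;  out ∅∪∅=∅
  n4('ed'): parent n1 fail=0; on 'd' 0 → fail=8;  out ∅∪∅=∅
  n9('de'): parent n8 fail=0; on 'e' 0 → fail=1;  out ∅∪∅=∅
  n17('ba'): parent n16 fail=0; on 'a' 0 → fail=0;  out ∅∪∅=∅
  n23('ee'): parent n1 fail=0; on 'e' 0 → fail=1;  out ∅∪∅=∅
  n3('ebb'): parent n2 fail=16; on 'b' 16→0 → fail=16;  out {0}∪∅={0}
  n5('edb'): parent n4 fail=8; on 'b' 8→0 → fail=16;  out ∅∪∅=∅
  n10('dee'): parent n9 fail=1; on 'e' 1 → fail=23;  out ∅∪∅=∅
  n14('ebe'): parent n2 fail=16; on 'e' 16→0 → fail=1;  out ∅∪∅=∅
  n18('bab'): parent n17 fail=0; on 'b' 0 → fail=16;  out ∅∪∅=∅
  n24('eea'): parent n23 fail=1; on 'a' 1→0 → fail=0;  out {6}∪∅={6}
  n6('edbd'): parent n5 fail=16; on 'd' 16→0 → fail=8;  out ∅∪∅=∅
  n11('deeb'): parent n10 fail=23; on 'b' 23→1 → fail=2;  out ∅∪∅=∅
  n15('ebea'): parent n14 fail=1; on 'a' 1→0 → fail=0;  out {3}∪∅={3}
  n19('babe'): parent n18 fail=16; on 'e' 16→0 → fail=1;  out ∅∪∅=∅
  n7('edbdd'): parent n6 fail=8; on 'd' 8→0 → fail=8;  out {1}∪∅={1}
  n12('deeba'): parent n11 fail=2; on 'a' 2→16 → fail=17;  out ∅∪∅=∅
  n20('babee'): parent n19 fail=1; on 'e' 1 → fail=23;  out ∅∪∅=∅
  n13('deebad'): parent n12 fail=17; on 'd' 17→0 → fail=8;  out {2}∪∅={2}
  n21('babeea'): parent n20 fail=23; on 'a' 23 → fail=24;  out {4}∪{6}={4,6}

Run:
pos 0 'd': at 8
pos 1 'e': at 9
pos 2 'e': at 10
pos 3 'b': at 11
pos 4 'a': at 12
pos 5 'd': at 13  emit P2@[0:5]
pos 6 'd': at 8 ·f
pos 7 'a': at 0 ·f
pos 8 'b': at 16
pos 9 'b': at 16 ·f
pos 10 'a': at 17
pos 11 'a': at 0 ·f
pos 12 'a': at 0
pos 13 'd': at 8
pos 14 'e': at 9
pos 15 'e': at 10
pos 16 'b': at 11
pos 17 'a': at 12
pos 18 'd': at 13  emit P2@[13:18]
pos 19 'c': at 22 ·f  emit P5@[19:19]
pos 20 'e': at 1 ·f
pos 21 'd': at 4
pos 22 'b': at 5
pos 23 'd': at 6
pos 24 'd': at 7  emit P1@[20:24]
pos 25 'e': at 9 ·f
pos 26 'e': at 10
pos 27 'a': at 24 ·f  emit P6@[25:27]
pos 28 'e': at 1 ·f
pos 29 'd': at 4
pos 30 'b': at 5
pos 31 'd': at 6
pos 32 'd': at 7  emit P1@[28:32]
pos 33 'e': at 9 ·f
pos 34 'e': at 10
pos 35 'd': at 4 ·f
pos 36 'b': at 5
pos 37 'd': at 6
pos 38 'd': at 7  emit P1@[34:38]
pos 39 'd': at 8 ·f
pos 40 'd': at 8 ·f
pos 41 'e': at 9
pos 42 'd': at 4 ·f
pos 43 'a': at 0 ·f
pos 44 'e': at 1
pos 45 'b': at 2
pos 46 'b': at 3  emit P0@[44:46]
pos 47 'a': at 17 ·f
pos 48 'e': at 1 ·f
pos 49 'b': at 2
pos 50 'b': at 3  emit P0@[48:50]
pos 51 'a': at 17 ·f
pos 52 'b': at 18
pos 53 'e': at 19
pos 54 'e': at 20
pos 55 'a': at 21  emit P4@[50:55],P6@[53:55]
pos 56 'a': at 0 ·f
pos 57 'd': at 8
pos 58 'c': at 22 ·f  emit P5@[58:58]
pos 59 'e': at 1 ·f
pos 60 'b': at 2
pos 61 'e': at 14
pos 62 'a': at 15  emit P3@[59:62]
pos 63 'b': at 16 ·f
pos 64 'e': at 1 ·f

All matches (sorted): [[5,2],[18,2],[19,5],[24,1],[27,6],[32,1],[38,1],[46,0],[50,0],[55,4],[55,6],[58,5],[62,3]]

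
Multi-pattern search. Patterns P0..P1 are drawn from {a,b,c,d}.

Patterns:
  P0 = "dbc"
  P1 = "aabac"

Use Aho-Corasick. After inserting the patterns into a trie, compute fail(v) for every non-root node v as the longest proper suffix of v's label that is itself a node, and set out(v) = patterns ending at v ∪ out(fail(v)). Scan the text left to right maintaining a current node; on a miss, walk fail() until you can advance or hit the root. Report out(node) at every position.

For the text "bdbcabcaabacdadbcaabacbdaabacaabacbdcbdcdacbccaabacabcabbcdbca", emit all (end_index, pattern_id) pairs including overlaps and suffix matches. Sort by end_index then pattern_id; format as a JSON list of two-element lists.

Build:
Trie (insert patterns):
  0='ε' goto a→4 d→1
  1='d' goto b→2
  2='db' goto c→3
  3='dbc' goto ·  [P0 ends]
  4='a' goto a→5
  5='aa' goto b→6
  6='aab' goto a→7
  7='aaba' goto c→8
  8='aabac' goto ·  [P1 ends]

BFS fail/out derivation:
  n1('d'): parent n0 fail=0; on 'd' 0 → fail=0;  out ∅∪∅=∅
  n4('a'): parent n0 fail=0; on 'a' 0 → fail=0;  out ∅∪∅=∅
  n2('db'): parent n1 fail=0; on 'b' 0 → fail=0;  out ∅∪∅=∅
  n5('aa'): parent n4 fail=0; on 'a' 0 → fail=4;  out ∅∪∅=∅
  n3('dbc'): parent n2 fail=0; on 'c' 0 → fail=0;  out {0}∪∅={0}
  n6('aab'): parent n5 fail=4; on 'b' 4→0 → fail=0;  out ∅∪∅=∅
  n7('aaba'): parent n6 fail=0; on 'a' 0 → fail=4;  out ∅∪∅=∅
  n8('aabac'): parent n7 fail=4; on 'c' 4→0 → fail=0;  out {1}∪∅={1}

Text stream:
i=0 'b': node 0→0
i=1 'd': node 0→1
i=2 'b': node 1→2
i=3 'c': node 2→3  → match P0@[1:3]
i=4 'a': node 3→4 ·f
i=5 'b': node 4→0 ·f
i=6 'c': node 0→0
i=7 'a': node 0→4
i=8 'a': node 4→5
i=9 'b': node 5→6
i=10 'a': node 6→7
i=11 'c': node 7→8  → match P1@[7:11]
i=12 'd': node 8→1 ·f
i=13 'a': node 1→4 ·f
i=14 'd': node 4→1 ·f
i=15 'b': node 1→2
i=16 'c': node 2→3  → match P0@[14:16]
i=17 'a': node 3→4 ·f
i=18 'a': node 4→5
i=19 'b': node 5→6
i=20 'a': node 6→7
i=21 'c': node 7→8  → match P1@[17:21]
i=22 'b': node 8→0 ·f
i=23 'd': node 0→1
i=24 'a': node 1→4 ·f
i=25 'a': node 4→5
i=26 'b': node 5→6
i=27 'a': node 6→7
i=28 'c': node 7→8  → match P1@[24:28]
i=29 'a': node 8→4 ·f
i=30 'a': node 4→5
i=31 'b': node 5→6
i=32 'a': node 6→7
i=33 'c': node 7→8  → match P1@[29:33]
i=34 'b': node 8→0 ·f
i=35 'd': node 0→1
i=36 'c': node 1→0 ·f
i=37 'b': node 0→0
i=38 'd': node 0→1
i=39 'c': node 1→0 ·f
i=40 'd': node 0→1
i=41 'a': node 1→4 ·f
i=42 'c': node 4→0 ·f
i=43 'b': node 0→0
i=44 'c': node 0→0
i=45 'c': node 0→0
i=46 'a': node 0→4
i=47 'a': node 4→5
i=48 'b': node 5→6
i=49 'a': node 6→7
i=50 'c': node 7→8  → match P1@[46:50]
i=51 'a': node 8→4 ·f
i=52 'b': node 4→0 ·f
i=53 'c': node 0→0
i=54 'a': node 0→4
i=55 'b': node 4→0 ·f
i=56 'b': node 0→0
i=57 'c': node 0→0
i=58 'd': node 0→1
i=59 'b': node 1→2
i=60 'c': node 2→3  → match P0@[58:60]
i=61 'a': node 3→4 ·f

Result: [[3,0],[11,1],[16,0],[21,1],[28,1],[33,1],[50,1],[60,0]]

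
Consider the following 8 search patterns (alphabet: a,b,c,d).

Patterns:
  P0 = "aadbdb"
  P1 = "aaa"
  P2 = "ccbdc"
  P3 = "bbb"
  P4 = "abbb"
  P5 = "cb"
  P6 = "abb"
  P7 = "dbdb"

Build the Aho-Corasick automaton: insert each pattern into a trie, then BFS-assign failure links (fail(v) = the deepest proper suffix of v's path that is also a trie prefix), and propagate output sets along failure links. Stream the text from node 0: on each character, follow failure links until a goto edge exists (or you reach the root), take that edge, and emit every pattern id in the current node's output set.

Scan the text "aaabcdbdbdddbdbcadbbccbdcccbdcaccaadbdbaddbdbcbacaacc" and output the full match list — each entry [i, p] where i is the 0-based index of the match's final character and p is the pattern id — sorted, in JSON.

Build:
Trie (insert patterns):
  0='ε' goto a→1 b→13 c→8 d→20
  1='a' goto a→2 b→16
  2='aa' goto a→7 d→3
  3='aad' goto b→4
  4='aadb' goto d→5
  5='aadbd' goto b→6
  6='aadbdb' goto ·  ←P0
  7='aaa' goto ·  ←P1
  8='c' goto b→19 c→9
  9='cc' goto b→10
  10='ccb' goto d→11
  11='ccbd' goto c→12
  12='ccbdc' goto ·  ←P2
  13='b' goto b→14
  14='bb' goto b→15
  15='bbb' goto ·  ←P3
  16='ab' goto b→17
  17='abb' goto b→18  ←P6
  18='abbb' goto ·  ←P4
  19='cb' goto ·  ←P5
  20='d' goto b→21
  21='db' goto d→22
  22='dbd' goto b→23
  23='dbdb' goto ·  ←P7

BFS fail/out derivation:
  n1('a'): parent n0 fail=0; on 'a' 0 → fail=0;  out ∅∪∅=∅
  n8('c'): parent n0 fail=0; on 'c' 0 → fail=0;  out ∅∪∅=∅
  n13('b'): parent n0 fail=0; on 'b' 0 → fail=0;  out ∅∪∅=∅
  n20('d'): parent n0 fail=0; on 'd' 0 → fail=0;  out ∅∪∅=∅
  n2('aa'): parent n1 fail=0; on 'a' 0 → fail=1;  out ∅∪∅=∅
  n9('cc'): parent n8 fail=0; on 'c' 0 → fail=8;  out ∅∪∅=∅
  n14('bb'): parent n13 fail=0; on 'b' 0 → fail=13;  out ∅∪∅=∅
  n16('ab'): parent n1 fail=0; on 'b' 0 → fail=13;  out ∅∪∅=∅
  n19('cb'): parent n8 fail=0; on 'b' 0 → fail=13;  out {5}∪∅={5}
  n21('db'): parent n20 fail=0; on 'b' 0 → fail=13;  out ∅∪∅=∅
  n3('aad'): parent n2 fail=1; on 'd' 1→0 → fail=20;  out ∅∪∅=∅
  n7('aaa'): parent n2 fail=1; on 'a' 1 → fail=2;  out {1}∪∅={1}
  n10('ccb'): parent n9 fail=8; on 'b' 8 → fail=19;  out ∅∪{5}={5}
  n15('bbb'): parent n14 fail=13; on 'b' 13 → fail=14;  out {3}∪∅={3}
  n17('abb'): parent n16 fail=13; on 'b' 13 → fail=14;  out {6}∪∅={6}
  n22('dbd'): parent n21 fail=13; on 'd' 13→0 → fail=20;  out ∅∪∅=∅
  n4('aadb'): parent n3 fail=20; on 'b' 20 → fail=21;  out ∅∪∅=∅
  n11('ccbd'): parent n10 fail=19; on 'd' 19→13→0 → fail=20;  out ∅∪∅=∅
  n18('abbb'): parent n17 fail=14; on 'b' 14 → fail=15;  out {4}∪{3}={3,4}
  n23('dbdb'): parent n22 fail=20; on 'b' 20 → fail=21;  out {7}∪∅={7}
  n5('aadbd'): parent n4 fail=21; on 'd' 21 → fail=22;  out ∅∪∅=∅
  n12('ccbdc'): parent n11 fail=20; on 'c' 20→0 → fail=8;  out {2}∪∅={2}
  n6('aadbdb'): parent n5 fail=22; on 'b' 22 → fail=23;  out {0}∪{7}={0,7}

Run:
pos 0 'a': at 1
pos 1 'a': at 2
pos 2 'a': at 7  → match P1@[0:2]
pos 3 'b': at 16 (fail-walked)
pos 4 'c': at 8 (fail-walked)
pos 5 'd': at 20 (fail-walked)
pos 6 'b': at 21
pos 7 'd': at 22
pos 8 'b': at 23  → match P7@[5:8]
pos 9 'd': at 22 (fail-walked)
pos 10 'd': at 20 (fail-walked)
pos 11 'd': at 20 (fail-walked)
pos 12 'b': at 21
pos 13 'd': at 22
pos 14 'b': at 23  → match P7@[11:14]
pos 15 'c': at 8 (fail-walked)
pos 16 'a': at 1 (fail-walked)
pos 17 'd': at 20 (fail-walked)
pos 18 'b': at 21
pos 19 'b': at 14 (fail-walked)
pos 20 'c': at 8 (fail-walked)
pos 21 'c': at 9
pos 22 'b': at 10  → match P5@[21:22]
pos 23 'd': at 11
pos 24 'c': at 12  → match P2@[20:24]
pos 25 'c': at 9 (fail-walked)
pos 26 'c': at 9 (fail-walked)
pos 27 'b': at 10  → match P5@[26:27]
pos 28 'd': at 11
pos 29 'c': at 12  → match P2@[25:29]
pos 30 'a': at 1 (fail-walked)
pos 31 'c': at 8 (fail-walked)
pos 32 'c': at 9
pos 33 'a': at 1 (fail-walked)
pos 34 'a': at 2
pos 35 'd': at 3
pos 36 'b': at 4
pos 37 'd': at 5
pos 38 'b': at 6  → match P0@[33:38],P7@[35:38]
pos 39 'a': at 1 (fail-walked)
pos 40 'd': at 20 (fail-walked)
pos 41 'd': at 20 (fail-walked)
pos 42 'b': at 21
pos 43 'd': at 22
pos 44 'b': at 23  → match P7@[41:44]
pos 45 'c': at 8 (fail-walked)
pos 46 'b': at 19  → match P5@[45:46]
pos 47 'a': at 1 (fail-walked)
pos 48 'c': at 8 (fail-walked)
pos 49 'a': at 1 (fail-walked)
pos 50 'a': at 2
pos 51 'c': at 8 (fail-walked)
pos 52 'c': at 9

Matches: [[2,1],[8,7],[14,7],[22,5],[24,2],[27,5],[29,2],[38,0],[38,7],[44,7],[46,5]]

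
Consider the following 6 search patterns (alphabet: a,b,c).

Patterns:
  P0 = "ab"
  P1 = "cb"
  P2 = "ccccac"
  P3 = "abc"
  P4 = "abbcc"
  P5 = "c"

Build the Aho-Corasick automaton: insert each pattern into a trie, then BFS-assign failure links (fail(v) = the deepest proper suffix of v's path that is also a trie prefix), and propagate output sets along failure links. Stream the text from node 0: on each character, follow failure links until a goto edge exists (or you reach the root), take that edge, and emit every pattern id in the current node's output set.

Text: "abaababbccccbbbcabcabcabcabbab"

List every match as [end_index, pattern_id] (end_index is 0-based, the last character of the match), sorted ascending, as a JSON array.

Build automaton:
Trie nodes:
  n0 'ε': a→1 c→3
  n1 'a': b→2
  n2 'ab': b→11 c→10  [P0 ends]
  n3 'c': b→4 c→5  [P5 ends]
  n4 'cb': ·  [P1 ends]
  n5 'cc': c→6
  n6 'ccc': c→7
  n7 'cccc': a→8
  n8 'cccca': c→9
  n9 'ccccac': ·  [P2 ends]
  n10 'abc': ·  [P3 ends]
  n11 'abb': c→12
  n12 'abbc': c→13
  n13 'abbcc': ·  [P4 ends]

BFS fail/out derivation:
  fail(1) 'a': from fail(0)=0 chase 'a': 0 ⇒ 0;  out=∅∪out(0)=∅
  fail(3) 'c': from fail(0)=0 chase 'c': 0 ⇒ 0;  out={5}∪out(0)={5}
  fail(2) 'ab': from fail(1)=0 chase 'b': 0 ⇒ 0;  out={0}∪out(0)={0}
  fail(4) 'cb': from fail(3)=0 chase 'b': 0 ⇒ 0;  out={1}∪out(0)={1}
  fail(5) 'cc': from fail(3)=0 chase 'c': 0 ⇒ 3;  out=∅∪out(3)={5}
  fail(6) 'ccc': from fail(5)=3 chase 'c': 3 ⇒ 5;  out=∅∪out(5)={5}
  fail(10) 'abc': from fail(2)=0 chase 'c': 0 ⇒ 3;  out={3}∪out(3)={3,5}
  fail(11) 'abb': from fail(2)=0 chase 'b': 0 ⇒ 0;  out=∅∪out(0)=∅
  fail(7) 'cccc': from fail(6)=5 chase 'c': 5 ⇒ 6;  out=∅∪out(6)={5}
  fail(12) 'abbc': from fail(11)=0 chase 'c': 0 ⇒ 3;  out=∅∪out(3)={5}
  fail(8) 'cccca': from fail(7)=6 chase 'a': 6→5→3→0 ⇒ 1;  out=∅∪out(1)=∅
  fail(13) 'abbcc': from fail(12)=3 chase 'c': 3 ⇒ 5;  out={4}∪out(5)={4,5}
  fail(9) 'ccccac': from fail(8)=1 chase 'c': 1→0 ⇒ 3;  out={2}∪out(3)={2,5}

Scan:
i=0 'a': node 0→1
i=1 'b': node 1→2  emit P0@[0:1]
i=2 'a': node 2→1 (via fail)
i=3 'a': node 1→1 (via fail)
i=4 'b': node 1→2  emit P0@[3:4]
i=5 'a': node 2→1 (via fail)
i=6 'b': node 1→2  emit P0@[5:6]
i=7 'b': node 2→11
i=8 'c': node 11→12  emit P5@[8:8]
i=9 'c': node 12→13  emit P4@[5:9],P5@[9:9]
i=10 'c': node 13→6 (via fail)  emit P5@[10:10]
i=11 'c': node 6→7  emit P5@[11:11]
i=12 'b': node 7→4 (via fail)  emit P1@[11:12]
i=13 'b': node 4→0 (via fail)
i=14 'b': node 0→0
i=15 'c': node 0→3  emit P5@[15:15]
i=16 'a': node 3→1 (via fail)
i=17 'b': node 1→2  emit P0@[16:17]
i=18 'c': node 2→10  emit P3@[16:18],P5@[18:18]
i=19 'a': node 10→1 (via fail)
i=20 'b': node 1→2  emit P0@[19:20]
i=21 'c': node 2→10  emit P3@[19:21],P5@[21:21]
i=22 'a': node 10→1 (via fail)
i=23 'b': node 1→2  emit P0@[22:23]
i=24 'c': node 2→10  emit P3@[22:24],P5@[24:24]
i=25 'a': node 10→1 (via fail)
i=26 'b': node 1→2  emit P0@[25:26]
i=27 'b': node 2→11
i=28 'a': node 11→1 (via fail)
i=29 'b': node 1→2  emit P0@[28:29]

Result: [[1,0],[4,0],[6,0],[8,5],[9,4],[9,5],[10,5],[11,5],[12,1],[15,5],[17,0],[18,3],[18,5],[20,0],[21,3],[21,5],[23,0],[24,3],[24,5],[26,0],[29,0]]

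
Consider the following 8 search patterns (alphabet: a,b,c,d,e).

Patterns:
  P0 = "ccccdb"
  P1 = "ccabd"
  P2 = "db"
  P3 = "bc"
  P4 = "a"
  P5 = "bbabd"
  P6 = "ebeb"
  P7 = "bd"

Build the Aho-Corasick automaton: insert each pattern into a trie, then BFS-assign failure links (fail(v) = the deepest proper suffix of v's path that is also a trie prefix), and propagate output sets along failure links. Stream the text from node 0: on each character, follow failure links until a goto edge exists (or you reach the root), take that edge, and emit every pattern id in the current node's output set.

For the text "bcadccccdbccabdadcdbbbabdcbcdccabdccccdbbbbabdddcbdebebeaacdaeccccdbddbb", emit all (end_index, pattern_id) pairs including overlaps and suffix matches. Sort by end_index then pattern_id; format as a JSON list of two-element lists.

Construct AC machine:
Trie (insert patterns):
  0='ε' goto a→14 b→12 c→1 d→10 e→19
  1='c' goto c→2
  2='cc' goto a→7 c→3
  3='ccc' goto c→4
  4='cccc' goto d→5
  5='ccccd' goto b→6
  6='ccccdb' goto ·  [P0 ends]
  7='cca' goto b→8
  8='ccab' goto d→9
  9='ccabd' goto ·  [P1 ends]
  10='d' goto b→11
  11='db' goto ·  [P2 ends]
  12='b' goto b→15 c→13 d→23
  13='bc' goto ·  [P3 ends]
  14='a' goto ·  [P4 ends]
  15='bb' goto a→16
  16='bba' goto b→17
  17='bbab' goto d→18
  18='bbabd' goto ·  [P5 ends]
  19='e' goto b→20
  20='eb' goto e→21
  21='ebe' goto b→22
  22='ebeb' goto ·  [P6 ends]
  23='bd' goto ·  [P7 ends]

BFS fail/out derivation:
  n1('c'): parent n0 fail=0; on 'c' 0 → fail=0;  out ∅∪∅=∅
  n10('d'): parent n0 fail=0; on 'd' 0 → fail=0;  out ∅∪∅=∅
  n12('b'): parent n0 fail=0; on 'b' 0 → fail=0;  out ∅∪∅=∅
  n14('a'): parent n0 fail=0; on 'a' 0 → fail=0;  out {4}∪∅={4}
  n19('e'): parent n0 fail=0; on 'e' 0 → fail=0;  out ∅∪∅=∅
  n2('cc'): parent n1 fail=0; on 'c' 0 → fail=1;  out ∅∪∅=∅
  n11('db'): parent n10 fail=0; on 'b' 0 → fail=12;  out {2}∪∅={2}
  n13('bc'): parent n12 fail=0; on 'c' 0 → fail=1;  out {3}∪∅={3}
  n15('bb'): parent n12 fail=0; on 'b' 0 → fail=12;  out ∅∪∅=∅
  n20('eb'): parent n19 fail=0; on 'b' 0 → fail=12;  out ∅∪∅=∅
  n23('bd'): parent n12 fail=0; on 'd' 0 → fail=10;  out {7}∪∅={7}
  n3('ccc'): parent n2 fail=1; on 'c' 1 → fail=2;  out ∅∪∅=∅
  n7('cca'): parent n2 fail=1; on 'a' 1→0 → fail=14;  out ∅∪{4}={4}
  n16('bba'): parent n15 fail=12; on 'a' 12→0 → fail=14;  out ∅∪{4}={4}
  n21('ebe'): parent n20 fail=12; on 'e' 12→0 → fail=19;  out ∅∪∅=∅
  n4('cccc'): parent n3 fail=2; on 'c' 2 → fail=3;  out ∅∪∅=∅
  n8('ccab'): parent n7 fail=14; on 'b' 14→0 → fail=12;  out ∅∪∅=∅
  n17('bbab'): parent n16 fail=14; on 'b' 14→0 → fail=12;  out ∅∪∅=∅
  n22('ebeb'): parent n21 fail=19; on 'b' 19 → fail=20;  out {6}∪∅={6}
  n5('ccccd'): parent n4 fail=3; on 'd' 3→2→1→0 → fail=10;  out ∅∪∅=∅
  n9('ccabd'): parent n8 fail=12; on 'd' 12 → fail=23;  out {1}∪{7}={1,7}
  n18('bbabd'): parent n17 fail=12; on 'd' 12 → fail=23;  out {5}∪{7}={5,7}
  n6('ccccdb'): parent n5 fail=10; on 'b' 10 → fail=11;  out {0}∪{2}={0,2}

Text stream:
[0] read 'b'  n0⇒n12
[1] read 'c'  n12⇒n13  emit P3@[0:1]
[2] read 'a'  n13⇒n14 ·f  emit P4@[2:2]
[3] read 'd'  n14⇒n10 ·f
[4] read 'c'  n10⇒n1 ·f
[5] read 'c'  n1⇒n2
[6] read 'c'  n2⇒n3
[7] read 'c'  n3⇒n4
[8] read 'd'  n4⇒n5
[9] read 'b'  n5⇒n6  emit P0@[4:9],P2@[8:9]
[10] read 'c'  n6⇒n13 ·f  emit P3@[9:10]
[11] read 'c'  n13⇒n2 ·f
[12] read 'a'  n2⇒n7  emit P4@[12:12]
[13] read 'b'  n7⇒n8
[14] read 'd'  n8⇒n9  emit P1@[10:14],P7@[13:14]
[15] read 'a'  n9⇒n14 ·f  emit P4@[15:15]
[16] read 'd'  n14⇒n10 ·f
[17] read 'c'  n10⇒n1 ·f
[18] read 'd'  n1⇒n10 ·f
[19] read 'b'  n10⇒n11  emit P2@[18:19]
[20] read 'b'  n11⇒n15 ·f
[21] read 'b'  n15⇒n15 ·f
[22] read 'a'  n15⇒n16  emit P4@[22:22]
[23] read 'b'  n16⇒n17
[24] read 'd'  n17⇒n18  emit P5@[20:24],P7@[23:24]
[25] read 'c'  n18⇒n1 ·f
[26] read 'b'  n1⇒n12 ·f
[27] read 'c'  n12⇒n13  emit P3@[26:27]
[28] read 'd'  n13⇒n10 ·f
[29] read 'c'  n10⇒n1 ·f
[30] read 'c'  n1⇒n2
[31] read 'a'  n2⇒n7  emit P4@[31:31]
[32] read 'b'  n7⇒n8
[33] read 'd'  n8⇒n9  emit P1@[29:33],P7@[32:33]
[34] read 'c'  n9⇒n1 ·f
[35] read 'c'  n1⇒n2
[36] read 'c'  n2⇒n3
[37] read 'c'  n3⇒n4
[38] read 'd'  n4⇒n5
[39] read 'b'  n5⇒n6  emit P0@[34:39],P2@[38:39]
[40] read 'b'  n6⇒n15 ·f
[41] read 'b'  n15⇒n15 ·f
[42] read 'b'  n15⇒n15 ·f
[43] read 'a'  n15⇒n16  emit P4@[43:43]
[44] read 'b'  n16⇒n17
[45] read 'd'  n17⇒n18  emit P5@[41:45],P7@[44:45]
[46] read 'd'  n18⇒n10 ·f
[47] read 'd'  n10⇒n10 ·f
[48] read 'c'  n10⇒n1 ·f
[49] read 'b'  n1⇒n12 ·f
[50] read 'd'  n12⇒n23  emit P7@[49:50]
[51] read 'e'  n23⇒n19 ·f
[52] read 'b'  n19⇒n20
[53] read 'e'  n20⇒n21
[54] read 'b'  n21⇒n22  emit P6@[51:54]
[55] read 'e'  n22⇒n21 ·f
[56] read 'a'  n21⇒n14 ·f  emit P4@[56:56]
[57] read 'a'  n14⇒n14 ·f  emit P4@[57:57]
[58] read 'c'  n14⇒n1 ·f
[59] read 'd'  n1⇒n10 ·f
[60] read 'a'  n10⇒n14 ·f  emit P4@[60:60]
[61] read 'e'  n14⇒n19 ·f
[62] read 'c'  n19⇒n1 ·f
[63] read 'c'  n1⇒n2
[64] read 'c'  n2⇒n3
[65] read 'c'  n3⇒n4
[66] read 'd'  n4⇒n5
[67] read 'b'  n5⇒n6  emit P0@[62:67],P2@[66:67]
[68] read 'd'  n6⇒n23 ·f  emit P7@[67:68]
[69] read 'd'  n23⇒n10 ·f
[70] read 'b'  n10⇒n11  emit P2@[69:70]
[71] read 'b'  n11⇒n15 ·f

All matches (sorted): [[1,3],[2,4],[9,0],[9,2],[10,3],[12,4],[14,1],[14,7],[15,4],[19,2],[22,4],[24,5],[24,7],[27,3],[31,4],[33,1],[33,7],[39,0],[39,2],[43,4],[45,5],[45,7],[50,7],[54,6],[56,4],[57,4],[60,4],[67,0],[67,2],[68,7],[70,2]]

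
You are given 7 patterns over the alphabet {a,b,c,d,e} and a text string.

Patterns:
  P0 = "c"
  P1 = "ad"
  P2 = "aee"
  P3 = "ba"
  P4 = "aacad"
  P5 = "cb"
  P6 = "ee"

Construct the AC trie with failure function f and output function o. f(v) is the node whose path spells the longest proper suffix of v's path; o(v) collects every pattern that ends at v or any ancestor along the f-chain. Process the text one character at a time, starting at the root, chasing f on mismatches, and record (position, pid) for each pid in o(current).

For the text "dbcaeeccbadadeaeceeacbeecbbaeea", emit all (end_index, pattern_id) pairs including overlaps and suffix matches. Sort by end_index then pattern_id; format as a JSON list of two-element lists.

Build:
Trie (insert patterns):
  0='ε' goto a→2 b→6 c→1 e→13
  1='c' goto b→12  ←P0
  2='a' goto a→8 d→3 e→4
  3='ad' goto ·  ←P1
  4='ae' goto e→5
  5='aee' goto ·  ←P2
  6='b' goto a→7
  7='ba' goto ·  ←P3
  8='aa' goto c→9
  9='aac' goto a→10
  10='aaca' goto d→11
  11='aacad' goto ·  ←P4
  12='cb' goto ·  ←P5
  13='e' goto e→14
  14='ee' goto ·  ←P6

Failure links (BFS by depth):
  n1('c'): parent n0 fail=0; on 'c' 0 → fail=0;  out {0}∪∅={0}
  n2('a'): parent n0 fail=0; on 'a' 0 → fail=0;  out ∅∪∅=∅
  n6('b'): parent n0 fail=0; on 'b' 0 → fail=0;  out ∅∪∅=∅
  n13('e'): parent n0 fail=0; on 'e' 0 → fail=0;  out ∅∪∅=∅
  n3('ad'): parent n2 fail=0; on 'd' 0 → fail=0;  out {1}∪∅={1}
  n4('ae'): parent n2 fail=0; on 'e' 0 → fail=13;  out ∅∪∅=∅
  n7('ba'): parent n6 fail=0; on 'a' 0 → fail=2;  out {3}∪∅={3}
  n8('aa'): parent n2 fail=0; on 'a' 0 → fail=2;  out ∅∪∅=∅
  n12('cb'): parent n1 fail=0; on 'b' 0 → fail=6;  out {5}∪∅={5}
  n14('ee'): parent n13 fail=0; on 'e' 0 → fail=13;  out {6}∪∅={6}
  n5('aee'): parent n4 fail=13; on 'e' 13 → fail=14;  out {2}∪{6}={2,6}
  n9('aac'): parent n8 fail=2; on 'c' 2→0 → fail=1;  out ∅∪{0}={0}
  n10('aaca'): parent n9 fail=1; on 'a' 1→0 → fail=2;  out ∅∪∅=∅
  n11('aacad'): parent n10 fail=2; on 'd' 2 → fail=3;  out {4}∪{1}={1,4}

Text stream:
pos 0 'd': at 0
pos 1 'b': at 6
pos 2 'c': at 1 ·f  emit P0@[2:2]
pos 3 'a': at 2 ·f
pos 4 'e': at 4
pos 5 'e': at 5  emit P2@[3:5],P6@[4:5]
pos 6 'c': at 1 ·f  emit P0@[6:6]
pos 7 'c': at 1 ·f  emit P0@[7:7]
pos 8 'b': at 12  emit P5@[7:8]
pos 9 'a': at 7 ·f  emit P3@[8:9]
pos 10 'd': at 3 ·f  emit P1@[9:10]
pos 11 'a': at 2 ·f
pos 12 'd': at 3  emit P1@[11:12]
pos 13 'e': at 13 ·f
pos 14 'a': at 2 ·f
pos 15 'e': at 4
pos 16 'c': at 1 ·f  emit P0@[16:16]
pos 17 'e': at 13 ·f
pos 18 'e': at 14  emit P6@[17:18]
pos 19 'a': at 2 ·f
pos 20 'c': at 1 ·f  emit P0@[20:20]
pos 21 'b': at 12  emit P5@[20:21]
pos 22 'e': at 13 ·f
pos 23 'e': at 14  emit P6@[22:23]
pos 24 'c': at 1 ·f  emit P0@[24:24]
pos 25 'b': at 12  emit P5@[24:25]
pos 26 'b': at 6 ·f
pos 27 'a': at 7  emit P3@[26:27]
pos 28 'e': at 4 ·f
pos 29 'e': at 5  emit P2@[27:29],P6@[28:29]
pos 30 'a': at 2 ·f

All matches (sorted): [[2,0],[5,2],[5,6],[6,0],[7,0],[8,5],[9,3],[10,1],[12,1],[16,0],[18,6],[20,0],[21,5],[23,6],[24,0],[25,5],[27,3],[29,2],[29,6]]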